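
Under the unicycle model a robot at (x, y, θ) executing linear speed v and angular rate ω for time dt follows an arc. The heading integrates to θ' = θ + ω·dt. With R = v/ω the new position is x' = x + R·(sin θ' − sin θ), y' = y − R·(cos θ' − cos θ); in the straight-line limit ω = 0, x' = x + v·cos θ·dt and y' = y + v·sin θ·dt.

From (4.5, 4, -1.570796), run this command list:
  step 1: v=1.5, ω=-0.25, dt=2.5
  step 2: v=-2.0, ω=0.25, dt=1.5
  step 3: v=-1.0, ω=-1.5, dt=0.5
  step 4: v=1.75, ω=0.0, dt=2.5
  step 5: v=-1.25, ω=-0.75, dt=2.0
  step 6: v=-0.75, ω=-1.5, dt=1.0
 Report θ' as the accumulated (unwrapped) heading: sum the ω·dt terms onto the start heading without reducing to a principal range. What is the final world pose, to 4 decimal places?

(3.3957, 0.1405, -5.5708)

step 1: θ'=-2.1958 (R=-6.0000) → pose (3.3658, 0.4894, -2.1958)
step 2: θ'=-1.8208 (R=-8.0000) → pose (4.6294, 3.1910, -1.8208)
step 3: θ'=-2.5708 (R=0.6667) → pose (4.9151, 3.5870, -2.5708)
step 4: θ'=-2.5708 (straight) → pose (1.2337, 1.2232, -2.5708)
step 5: θ'=-4.0708 (R=1.6667) → pose (3.4694, 0.8182, -4.0708)
step 6: θ'=-5.5708 (R=0.5000) → pose (3.3957, 0.1405, -5.5708)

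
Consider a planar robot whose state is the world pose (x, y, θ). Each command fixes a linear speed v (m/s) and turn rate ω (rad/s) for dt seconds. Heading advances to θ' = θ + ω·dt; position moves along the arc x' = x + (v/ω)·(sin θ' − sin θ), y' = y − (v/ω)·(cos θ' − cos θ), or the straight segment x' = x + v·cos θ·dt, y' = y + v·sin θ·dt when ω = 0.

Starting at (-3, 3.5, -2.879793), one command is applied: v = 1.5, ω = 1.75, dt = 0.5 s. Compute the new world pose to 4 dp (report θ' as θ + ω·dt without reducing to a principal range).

(-3.5558, 3.0325, -2.0048)

θ' = -2.8798 + 1.75·0.5 = -2.0048
R = v/ω = 1.5/1.75 = 0.8571
x' = -3 + 0.8571·(sin -2.0048 − sin -2.8798) = -3.5558
y' = 3.5 − 0.8571·(cos -2.0048 − cos -2.8798) = 3.0325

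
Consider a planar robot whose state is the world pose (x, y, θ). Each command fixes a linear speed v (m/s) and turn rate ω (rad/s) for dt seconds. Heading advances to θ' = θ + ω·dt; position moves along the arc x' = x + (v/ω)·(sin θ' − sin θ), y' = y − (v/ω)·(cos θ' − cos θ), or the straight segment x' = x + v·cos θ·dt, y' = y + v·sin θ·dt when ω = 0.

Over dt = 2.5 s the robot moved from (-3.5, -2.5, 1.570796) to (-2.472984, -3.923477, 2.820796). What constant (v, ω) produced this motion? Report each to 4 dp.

v = -0.7500, ω = 0.5000

Δθ = 2.820796 − 1.570796 = 1.250000
ω = Δθ/dt = 1.250000/2.5 = 0.5000
R = −Δy/(cos θ' − cos θ) = -1.5000
v = R·ω = -1.5000·0.5000 = -0.7500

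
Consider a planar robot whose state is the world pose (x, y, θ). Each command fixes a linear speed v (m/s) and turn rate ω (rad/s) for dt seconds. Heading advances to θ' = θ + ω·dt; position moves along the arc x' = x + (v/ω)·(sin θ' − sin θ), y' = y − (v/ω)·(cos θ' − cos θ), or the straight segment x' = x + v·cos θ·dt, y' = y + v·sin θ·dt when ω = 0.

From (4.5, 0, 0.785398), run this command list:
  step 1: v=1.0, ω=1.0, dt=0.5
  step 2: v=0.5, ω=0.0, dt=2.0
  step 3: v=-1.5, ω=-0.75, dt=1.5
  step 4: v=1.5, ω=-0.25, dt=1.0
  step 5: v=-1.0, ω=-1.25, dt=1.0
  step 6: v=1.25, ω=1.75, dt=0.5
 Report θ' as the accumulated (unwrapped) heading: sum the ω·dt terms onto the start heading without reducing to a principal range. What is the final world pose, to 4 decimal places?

(4.5976, 0.1654, -0.4646)

step 1: θ'=1.2854 (R=1.0000) → pose (4.7524, 0.4256, 1.2854)
step 2: θ'=1.2854 (straight) → pose (5.0340, 1.3851, 1.2854)
step 3: θ'=0.1604 (R=2.0000) → pose (3.4343, -0.0261, 0.1604)
step 4: θ'=-0.0896 (R=-6.0000) → pose (4.9295, 0.0268, -0.0896)
step 5: θ'=-1.3396 (R=0.8000) → pose (4.2223, 0.6403, -1.3396)
step 6: θ'=-0.4646 (R=0.7143) → pose (4.5976, 0.1654, -0.4646)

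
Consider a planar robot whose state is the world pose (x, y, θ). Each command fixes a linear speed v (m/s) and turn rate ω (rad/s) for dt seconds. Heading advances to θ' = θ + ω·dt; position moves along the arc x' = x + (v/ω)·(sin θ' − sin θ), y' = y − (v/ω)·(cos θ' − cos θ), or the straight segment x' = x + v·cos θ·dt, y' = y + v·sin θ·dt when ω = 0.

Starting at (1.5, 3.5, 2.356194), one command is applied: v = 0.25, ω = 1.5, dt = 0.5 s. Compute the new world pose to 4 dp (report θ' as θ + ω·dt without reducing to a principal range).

(1.3880, 3.5487, 3.1062)

θ' = 2.3562 + 1.5·0.5 = 3.1062
R = v/ω = 0.25/1.5 = 0.1667
x' = 1.5 + 0.1667·(sin 3.1062 − sin 2.3562) = 1.3880
y' = 3.5 − 0.1667·(cos 3.1062 − cos 2.3562) = 3.5487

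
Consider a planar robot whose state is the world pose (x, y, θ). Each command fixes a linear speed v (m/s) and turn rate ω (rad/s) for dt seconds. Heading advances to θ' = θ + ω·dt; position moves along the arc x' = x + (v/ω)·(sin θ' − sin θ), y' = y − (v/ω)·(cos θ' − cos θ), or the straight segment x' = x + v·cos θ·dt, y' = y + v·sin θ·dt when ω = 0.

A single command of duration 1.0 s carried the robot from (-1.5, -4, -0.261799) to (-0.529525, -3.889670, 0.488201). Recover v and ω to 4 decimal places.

Δθ = 0.488201 − -0.261799 = 0.750000
ω = Δθ/dt = 0.750000/1.0 = 0.7500
R = Δx/(sin θ' − sin θ) = 1.3333
v = R·ω = 1.3333·0.7500 = 1.0000

v = 1.0000, ω = 0.7500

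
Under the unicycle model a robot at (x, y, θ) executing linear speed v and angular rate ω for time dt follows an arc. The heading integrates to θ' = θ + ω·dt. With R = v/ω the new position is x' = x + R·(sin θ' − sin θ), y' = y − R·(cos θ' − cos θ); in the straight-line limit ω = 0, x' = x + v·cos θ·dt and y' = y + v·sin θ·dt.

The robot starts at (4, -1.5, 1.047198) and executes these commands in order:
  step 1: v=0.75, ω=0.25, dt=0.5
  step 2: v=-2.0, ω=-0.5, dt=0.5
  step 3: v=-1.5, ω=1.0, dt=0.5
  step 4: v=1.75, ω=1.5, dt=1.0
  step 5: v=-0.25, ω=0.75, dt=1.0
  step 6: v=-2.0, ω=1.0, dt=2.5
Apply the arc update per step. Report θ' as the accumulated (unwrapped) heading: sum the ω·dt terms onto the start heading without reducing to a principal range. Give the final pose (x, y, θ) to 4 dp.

step 1: θ'=1.1722 (R=3.0000) → pose (4.1667, -1.1644, 1.1722)
step 2: θ'=0.9222 (R=4.0000) → pose (3.6680, -2.0282, 0.9222)
step 3: θ'=1.4222 (R=-1.5000) → pose (3.3800, -2.7122, 1.4222)
step 4: θ'=2.9222 (R=1.1667) → pose (2.4801, -1.4008, 2.9222)
step 5: θ'=3.6722 (R=-0.3333) → pose (2.7213, -1.3629, 3.6722)
step 6: θ'=6.1722 (R=-2.0000) → pose (1.9307, 2.3498, 6.1722)

(1.9307, 2.3498, 6.1722)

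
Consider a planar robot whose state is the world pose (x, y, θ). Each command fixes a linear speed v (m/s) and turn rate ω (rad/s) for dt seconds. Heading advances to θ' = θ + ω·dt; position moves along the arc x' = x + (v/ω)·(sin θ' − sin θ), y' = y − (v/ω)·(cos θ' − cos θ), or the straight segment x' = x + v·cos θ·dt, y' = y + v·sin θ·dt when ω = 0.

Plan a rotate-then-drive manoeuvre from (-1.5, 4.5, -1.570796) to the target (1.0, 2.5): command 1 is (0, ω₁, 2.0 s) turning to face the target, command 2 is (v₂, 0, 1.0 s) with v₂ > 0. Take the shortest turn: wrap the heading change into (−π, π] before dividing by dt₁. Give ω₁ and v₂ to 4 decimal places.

heading to target = atan2(2.5−4.5, 1−-1.5) = -0.6747
Δθ = wrap(-0.6747 − -1.5708) = 0.8961; ω₁ = Δθ/dt₁ = 0.4480
distance = √((1−-1.5)² + (2.5−4.5)²) = 3.2016; v₂ = distance/dt₂ = 3.2016

ω₁ = 0.4480, v₂ = 3.2016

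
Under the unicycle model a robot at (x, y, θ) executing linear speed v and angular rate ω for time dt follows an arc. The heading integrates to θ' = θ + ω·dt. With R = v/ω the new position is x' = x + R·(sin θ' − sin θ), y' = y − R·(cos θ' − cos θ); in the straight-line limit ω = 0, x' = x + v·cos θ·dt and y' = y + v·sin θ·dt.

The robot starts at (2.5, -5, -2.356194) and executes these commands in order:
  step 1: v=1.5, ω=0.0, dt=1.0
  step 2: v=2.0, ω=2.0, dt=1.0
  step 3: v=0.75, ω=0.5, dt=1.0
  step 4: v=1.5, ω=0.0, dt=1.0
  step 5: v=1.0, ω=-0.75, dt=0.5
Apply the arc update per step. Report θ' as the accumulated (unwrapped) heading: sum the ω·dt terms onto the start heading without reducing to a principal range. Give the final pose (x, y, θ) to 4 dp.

step 1: θ'=-2.3562 (straight) → pose (1.4393, -6.0607, -2.3562)
step 2: θ'=-0.3562 (R=1.0000) → pose (1.7977, -7.7050, -0.3562)
step 3: θ'=0.1438 (R=1.5000) → pose (2.5358, -7.7837, 0.1438)
step 4: θ'=0.1438 (straight) → pose (4.0203, -7.5687, 0.1438)
step 5: θ'=-0.2312 (R=-1.3333) → pose (4.5169, -7.5904, -0.2312)

(4.5169, -7.5904, -0.2312)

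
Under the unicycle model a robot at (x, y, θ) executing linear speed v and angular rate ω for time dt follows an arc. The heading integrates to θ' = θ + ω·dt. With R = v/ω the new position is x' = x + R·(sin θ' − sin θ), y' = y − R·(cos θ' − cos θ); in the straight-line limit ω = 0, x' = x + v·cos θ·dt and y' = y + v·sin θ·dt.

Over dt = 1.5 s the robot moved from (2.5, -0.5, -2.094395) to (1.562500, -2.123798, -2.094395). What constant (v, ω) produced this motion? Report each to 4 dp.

v = 1.2500, ω = 0.0000

Δθ = -2.094395 − -2.094395 = 0.000000
ω = Δθ/dt = 0.000000/1.5 = 0.0000
ω = 0 → v = (Δx·cos θ + Δy·sin θ)/dt = 1.2500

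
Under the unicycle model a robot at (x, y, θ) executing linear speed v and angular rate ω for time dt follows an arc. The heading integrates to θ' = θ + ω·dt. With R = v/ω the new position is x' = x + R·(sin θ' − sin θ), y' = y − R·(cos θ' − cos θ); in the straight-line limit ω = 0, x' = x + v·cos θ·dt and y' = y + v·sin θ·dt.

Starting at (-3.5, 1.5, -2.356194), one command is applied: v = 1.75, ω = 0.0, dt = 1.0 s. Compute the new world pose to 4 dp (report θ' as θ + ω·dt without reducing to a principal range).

(-4.7374, 0.2626, -2.3562)

θ' = -2.3562 + 0.0·1.0 = -2.3562
ω = 0 → straight: x' = -3.5 + 1.75·cos(-2.3562)·1.0 = -4.7374
y' = 1.5 + 1.75·sin(-2.3562)·1.0 = 0.2626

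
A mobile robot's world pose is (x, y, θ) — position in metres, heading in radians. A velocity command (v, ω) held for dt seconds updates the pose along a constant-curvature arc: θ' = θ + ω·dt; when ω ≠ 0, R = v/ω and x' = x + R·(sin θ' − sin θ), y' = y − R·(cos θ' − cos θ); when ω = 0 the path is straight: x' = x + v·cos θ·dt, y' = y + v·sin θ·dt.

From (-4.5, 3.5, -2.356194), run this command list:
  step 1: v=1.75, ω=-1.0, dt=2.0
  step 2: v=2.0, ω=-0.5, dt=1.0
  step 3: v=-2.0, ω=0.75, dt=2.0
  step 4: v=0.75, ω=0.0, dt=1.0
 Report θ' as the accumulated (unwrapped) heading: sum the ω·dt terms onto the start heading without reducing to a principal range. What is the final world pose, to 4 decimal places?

(-6.2489, 3.2673, -3.3562)

step 1: θ'=-4.3562 (R=-1.7500) → pose (-7.3776, 4.1272, -4.3562)
step 2: θ'=-4.8562 (R=-4.0000) → pose (-7.5874, 6.0953, -4.8562)
step 3: θ'=-3.3562 (R=-2.6667) → pose (-5.5161, 3.1076, -3.3562)
step 4: θ'=-3.3562 (straight) → pose (-6.2489, 3.2673, -3.3562)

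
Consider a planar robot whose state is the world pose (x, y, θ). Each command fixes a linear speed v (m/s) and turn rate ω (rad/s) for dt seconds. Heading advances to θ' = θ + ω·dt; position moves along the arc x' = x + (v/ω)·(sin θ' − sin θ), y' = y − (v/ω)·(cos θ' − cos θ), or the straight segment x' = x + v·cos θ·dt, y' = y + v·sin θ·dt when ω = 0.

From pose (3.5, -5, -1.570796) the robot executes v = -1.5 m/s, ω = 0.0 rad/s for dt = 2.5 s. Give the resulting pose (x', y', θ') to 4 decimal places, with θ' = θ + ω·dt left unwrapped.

θ' = -1.5708 + 0.0·2.5 = -1.5708
ω = 0 → straight: x' = 3.5 + -1.5·cos(-1.5708)·2.5 = 3.5000
y' = -5 + -1.5·sin(-1.5708)·2.5 = -1.2500

(3.5000, -1.2500, -1.5708)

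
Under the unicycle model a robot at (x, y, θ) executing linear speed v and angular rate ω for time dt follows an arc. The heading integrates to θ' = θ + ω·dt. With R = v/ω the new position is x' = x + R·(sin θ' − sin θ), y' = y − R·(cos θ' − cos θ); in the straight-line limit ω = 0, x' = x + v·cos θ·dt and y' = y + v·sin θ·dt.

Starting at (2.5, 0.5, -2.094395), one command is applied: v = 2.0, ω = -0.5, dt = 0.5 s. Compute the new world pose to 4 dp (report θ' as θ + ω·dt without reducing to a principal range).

(1.8975, -0.2949, -2.3444)

θ' = -2.0944 + -0.5·0.5 = -2.3444
R = v/ω = 2.0/-0.5 = -4.0000
x' = 2.5 + -4.0000·(sin -2.3444 − sin -2.0944) = 1.8975
y' = 0.5 − -4.0000·(cos -2.3444 − cos -2.0944) = -0.2949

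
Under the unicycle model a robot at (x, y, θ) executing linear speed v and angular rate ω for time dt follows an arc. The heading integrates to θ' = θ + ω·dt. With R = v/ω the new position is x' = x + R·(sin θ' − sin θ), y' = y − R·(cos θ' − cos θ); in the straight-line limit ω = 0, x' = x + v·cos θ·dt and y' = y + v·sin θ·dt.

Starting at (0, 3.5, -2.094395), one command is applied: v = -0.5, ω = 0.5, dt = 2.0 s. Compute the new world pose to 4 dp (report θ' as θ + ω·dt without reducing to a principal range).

(0.0226, 4.4586, -1.0944)

θ' = -2.0944 + 0.5·2.0 = -1.0944
R = v/ω = -0.5/0.5 = -1.0000
x' = 0 + -1.0000·(sin -1.0944 − sin -2.0944) = 0.0226
y' = 3.5 − -1.0000·(cos -1.0944 − cos -2.0944) = 4.4586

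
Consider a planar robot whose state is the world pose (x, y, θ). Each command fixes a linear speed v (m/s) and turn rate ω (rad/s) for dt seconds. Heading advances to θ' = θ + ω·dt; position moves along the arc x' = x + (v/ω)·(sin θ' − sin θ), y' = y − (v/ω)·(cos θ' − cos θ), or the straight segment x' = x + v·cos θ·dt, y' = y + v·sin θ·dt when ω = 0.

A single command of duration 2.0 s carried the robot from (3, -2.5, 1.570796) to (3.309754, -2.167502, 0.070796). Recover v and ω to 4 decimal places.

v = 0.2500, ω = -0.7500

Δθ = 0.070796 − 1.570796 = -1.500000
ω = Δθ/dt = -1.500000/2.0 = -0.7500
R = −Δy/(cos θ' − cos θ) = -0.3333
v = R·ω = -0.3333·-0.7500 = 0.2500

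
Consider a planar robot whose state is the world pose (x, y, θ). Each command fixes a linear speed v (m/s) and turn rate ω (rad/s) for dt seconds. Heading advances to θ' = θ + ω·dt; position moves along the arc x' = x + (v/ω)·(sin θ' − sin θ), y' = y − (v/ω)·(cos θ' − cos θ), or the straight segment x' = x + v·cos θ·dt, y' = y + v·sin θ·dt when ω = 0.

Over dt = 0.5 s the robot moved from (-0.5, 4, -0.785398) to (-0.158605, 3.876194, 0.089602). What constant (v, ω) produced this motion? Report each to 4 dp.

v = 0.7500, ω = 1.7500

Δθ = 0.089602 − -0.785398 = 0.875000
ω = Δθ/dt = 0.875000/0.5 = 1.7500
R = Δx/(sin θ' − sin θ) = 0.4286
v = R·ω = 0.4286·1.7500 = 0.7500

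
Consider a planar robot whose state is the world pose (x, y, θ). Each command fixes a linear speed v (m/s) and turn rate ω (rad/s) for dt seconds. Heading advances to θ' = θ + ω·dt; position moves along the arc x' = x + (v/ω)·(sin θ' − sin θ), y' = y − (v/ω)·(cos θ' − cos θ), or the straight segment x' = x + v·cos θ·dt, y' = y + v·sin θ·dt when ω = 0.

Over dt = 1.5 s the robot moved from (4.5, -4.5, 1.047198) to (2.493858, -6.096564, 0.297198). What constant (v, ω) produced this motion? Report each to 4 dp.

v = -1.7500, ω = -0.5000

Δθ = 0.297198 − 1.047198 = -0.750000
ω = Δθ/dt = -0.750000/1.5 = -0.5000
R = Δx/(sin θ' − sin θ) = 3.5000
v = R·ω = 3.5000·-0.5000 = -1.7500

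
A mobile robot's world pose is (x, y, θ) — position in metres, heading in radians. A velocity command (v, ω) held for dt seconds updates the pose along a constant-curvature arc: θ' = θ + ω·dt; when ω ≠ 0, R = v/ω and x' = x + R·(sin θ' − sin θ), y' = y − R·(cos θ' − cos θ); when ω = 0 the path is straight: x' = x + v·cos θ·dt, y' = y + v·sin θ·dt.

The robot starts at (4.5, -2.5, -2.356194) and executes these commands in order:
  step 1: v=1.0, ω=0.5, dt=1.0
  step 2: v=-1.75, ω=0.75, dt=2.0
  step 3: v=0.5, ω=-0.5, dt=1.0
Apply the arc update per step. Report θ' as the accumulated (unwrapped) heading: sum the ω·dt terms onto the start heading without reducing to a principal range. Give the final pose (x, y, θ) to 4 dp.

step 1: θ'=-1.8562 (R=2.0000) → pose (3.9951, -3.3511, -1.8562)
step 2: θ'=-0.3562 (R=-2.3333) → pose (2.5698, -0.5073, -0.3562)
step 3: θ'=-0.8562 (R=-1.0000) → pose (2.9765, -0.7893, -0.8562)

(2.9765, -0.7893, -0.8562)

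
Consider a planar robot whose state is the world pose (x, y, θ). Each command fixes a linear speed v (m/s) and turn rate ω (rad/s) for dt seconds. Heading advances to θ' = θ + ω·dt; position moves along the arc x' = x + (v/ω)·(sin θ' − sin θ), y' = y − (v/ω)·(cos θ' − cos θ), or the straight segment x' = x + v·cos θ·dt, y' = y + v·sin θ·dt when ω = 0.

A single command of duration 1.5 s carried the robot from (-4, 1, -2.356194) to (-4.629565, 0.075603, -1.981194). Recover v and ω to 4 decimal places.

Δθ = -1.981194 − -2.356194 = 0.375000
ω = Δθ/dt = 0.375000/1.5 = 0.2500
R = −Δy/(cos θ' − cos θ) = 3.0000
v = R·ω = 3.0000·0.2500 = 0.7500

v = 0.7500, ω = 0.2500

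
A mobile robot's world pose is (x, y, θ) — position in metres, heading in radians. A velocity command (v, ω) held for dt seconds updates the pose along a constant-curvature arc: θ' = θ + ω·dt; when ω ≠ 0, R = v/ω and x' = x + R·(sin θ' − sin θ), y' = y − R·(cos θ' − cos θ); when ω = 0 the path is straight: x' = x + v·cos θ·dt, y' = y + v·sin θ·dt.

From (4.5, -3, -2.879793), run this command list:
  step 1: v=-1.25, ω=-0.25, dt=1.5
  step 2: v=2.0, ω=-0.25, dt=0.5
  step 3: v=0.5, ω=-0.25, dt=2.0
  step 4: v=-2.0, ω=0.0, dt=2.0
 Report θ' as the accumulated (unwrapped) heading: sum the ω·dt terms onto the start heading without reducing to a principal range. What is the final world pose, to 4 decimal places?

(7.4596, -4.9146, -3.8798)

step 1: θ'=-3.2548 (R=5.0000) → pose (6.3589, -2.8616, -3.2548)
step 2: θ'=-3.3798 (R=-8.0000) → pose (5.3749, -2.6869, -3.3798)
step 3: θ'=-3.8798 (R=-2.0000) → pose (4.5009, -2.2228, -3.8798)
step 4: θ'=-3.8798 (straight) → pose (7.4596, -4.9146, -3.8798)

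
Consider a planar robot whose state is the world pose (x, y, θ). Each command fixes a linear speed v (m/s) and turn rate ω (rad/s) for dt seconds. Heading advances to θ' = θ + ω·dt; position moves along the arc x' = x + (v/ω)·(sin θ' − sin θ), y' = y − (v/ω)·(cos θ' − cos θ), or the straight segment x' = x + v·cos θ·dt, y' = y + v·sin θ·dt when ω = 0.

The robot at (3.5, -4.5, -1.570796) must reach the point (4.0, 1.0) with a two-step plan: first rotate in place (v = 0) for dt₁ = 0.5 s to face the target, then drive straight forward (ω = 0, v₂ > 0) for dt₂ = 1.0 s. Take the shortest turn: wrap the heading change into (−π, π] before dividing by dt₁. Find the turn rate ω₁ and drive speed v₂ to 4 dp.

heading to target = atan2(1−-4.5, 4−3.5) = 1.4801
Δθ = wrap(1.4801 − -1.5708) = 3.0509; ω₁ = Δθ/dt₁ = 6.1019
distance = √((4−3.5)² + (1−-4.5)²) = 5.5227; v₂ = distance/dt₂ = 5.5227

ω₁ = 6.1019, v₂ = 5.5227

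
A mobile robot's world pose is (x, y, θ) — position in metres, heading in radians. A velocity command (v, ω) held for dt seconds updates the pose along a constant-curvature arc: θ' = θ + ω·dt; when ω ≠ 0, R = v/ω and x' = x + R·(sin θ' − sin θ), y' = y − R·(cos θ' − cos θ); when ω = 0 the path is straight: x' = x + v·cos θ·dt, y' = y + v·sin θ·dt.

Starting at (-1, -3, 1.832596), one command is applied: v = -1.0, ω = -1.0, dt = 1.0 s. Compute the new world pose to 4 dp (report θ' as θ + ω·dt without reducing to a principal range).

(-1.2262, -3.9318, 0.8326)

θ' = 1.8326 + -1.0·1.0 = 0.8326
R = v/ω = -1.0/-1.0 = 1.0000
x' = -1 + 1.0000·(sin 0.8326 − sin 1.8326) = -1.2262
y' = -3 − 1.0000·(cos 0.8326 − cos 1.8326) = -3.9318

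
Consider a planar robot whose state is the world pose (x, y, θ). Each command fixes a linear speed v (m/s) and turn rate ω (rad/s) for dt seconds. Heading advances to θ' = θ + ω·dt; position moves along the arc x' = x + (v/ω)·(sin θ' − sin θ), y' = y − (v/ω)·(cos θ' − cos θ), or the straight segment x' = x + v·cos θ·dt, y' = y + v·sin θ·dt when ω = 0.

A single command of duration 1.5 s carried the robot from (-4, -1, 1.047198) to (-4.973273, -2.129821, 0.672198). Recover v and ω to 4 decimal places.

Δθ = 0.672198 − 1.047198 = -0.375000
ω = Δθ/dt = -0.375000/1.5 = -0.2500
R = −Δy/(cos θ' − cos θ) = 4.0000
v = R·ω = 4.0000·-0.2500 = -1.0000

v = -1.0000, ω = -0.2500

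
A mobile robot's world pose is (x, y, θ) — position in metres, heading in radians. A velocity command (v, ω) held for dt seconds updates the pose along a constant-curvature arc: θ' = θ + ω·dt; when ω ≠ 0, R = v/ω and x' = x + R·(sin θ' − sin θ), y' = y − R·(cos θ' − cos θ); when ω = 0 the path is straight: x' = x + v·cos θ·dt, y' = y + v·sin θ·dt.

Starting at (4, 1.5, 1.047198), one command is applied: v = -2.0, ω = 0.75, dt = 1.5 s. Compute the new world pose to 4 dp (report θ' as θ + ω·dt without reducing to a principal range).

(4.1106, -1.3421, 2.1722)

θ' = 1.0472 + 0.75·1.5 = 2.1722
R = v/ω = -2.0/0.75 = -2.6667
x' = 4 + -2.6667·(sin 2.1722 − sin 1.0472) = 4.1106
y' = 1.5 − -2.6667·(cos 2.1722 − cos 1.0472) = -1.3421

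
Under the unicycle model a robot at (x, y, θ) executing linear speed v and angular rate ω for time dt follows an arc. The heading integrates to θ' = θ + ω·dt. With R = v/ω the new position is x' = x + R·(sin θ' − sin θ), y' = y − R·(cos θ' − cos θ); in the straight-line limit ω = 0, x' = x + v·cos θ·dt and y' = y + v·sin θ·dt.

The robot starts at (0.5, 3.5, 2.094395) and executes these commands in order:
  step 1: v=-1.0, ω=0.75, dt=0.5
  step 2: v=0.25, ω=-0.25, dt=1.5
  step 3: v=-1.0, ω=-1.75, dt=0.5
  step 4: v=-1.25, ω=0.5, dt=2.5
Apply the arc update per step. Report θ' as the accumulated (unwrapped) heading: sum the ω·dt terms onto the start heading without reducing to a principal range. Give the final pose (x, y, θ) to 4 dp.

(1.4132, 0.1068, 2.4694)

step 1: θ'=2.4694 (R=-1.3333) → pose (0.8244, 3.1234, 2.4694)
step 2: θ'=2.0944 (R=-1.0000) → pose (0.5811, 3.4058, 2.0944)
step 3: θ'=1.2194 (R=0.5714) → pose (0.6227, 2.9234, 1.2194)
step 4: θ'=2.4694 (R=-2.5000) → pose (1.4132, 0.1068, 2.4694)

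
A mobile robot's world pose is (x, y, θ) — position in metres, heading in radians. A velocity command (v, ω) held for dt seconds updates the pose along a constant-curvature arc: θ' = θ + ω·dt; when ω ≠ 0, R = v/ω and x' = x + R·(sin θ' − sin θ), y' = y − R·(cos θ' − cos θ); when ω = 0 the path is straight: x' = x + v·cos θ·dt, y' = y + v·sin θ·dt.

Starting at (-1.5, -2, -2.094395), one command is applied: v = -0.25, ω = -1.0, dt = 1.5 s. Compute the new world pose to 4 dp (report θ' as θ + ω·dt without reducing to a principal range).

(-1.1741, -1.9002, -3.5944)

θ' = -2.0944 + -1.0·1.5 = -3.5944
R = v/ω = -0.25/-1.0 = 0.2500
x' = -1.5 + 0.2500·(sin -3.5944 − sin -2.0944) = -1.1741
y' = -2 − 0.2500·(cos -3.5944 − cos -2.0944) = -1.9002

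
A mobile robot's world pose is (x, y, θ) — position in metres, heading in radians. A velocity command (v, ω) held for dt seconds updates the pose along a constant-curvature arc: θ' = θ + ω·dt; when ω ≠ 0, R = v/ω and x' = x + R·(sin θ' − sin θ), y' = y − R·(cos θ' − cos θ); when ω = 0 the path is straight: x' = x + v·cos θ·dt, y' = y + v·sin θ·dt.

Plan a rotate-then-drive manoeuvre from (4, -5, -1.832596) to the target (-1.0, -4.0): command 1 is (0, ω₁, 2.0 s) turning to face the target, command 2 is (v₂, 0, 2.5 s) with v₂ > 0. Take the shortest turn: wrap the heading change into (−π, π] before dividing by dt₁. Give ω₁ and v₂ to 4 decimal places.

ω₁ = -0.7532, v₂ = 2.0396

heading to target = atan2(-4−-5, -1−4) = 2.9442
Δθ = wrap(2.9442 − -1.8326) = -1.5064; ω₁ = Δθ/dt₁ = -0.7532
distance = √((-1−4)² + (-4−-5)²) = 5.0990; v₂ = distance/dt₂ = 2.0396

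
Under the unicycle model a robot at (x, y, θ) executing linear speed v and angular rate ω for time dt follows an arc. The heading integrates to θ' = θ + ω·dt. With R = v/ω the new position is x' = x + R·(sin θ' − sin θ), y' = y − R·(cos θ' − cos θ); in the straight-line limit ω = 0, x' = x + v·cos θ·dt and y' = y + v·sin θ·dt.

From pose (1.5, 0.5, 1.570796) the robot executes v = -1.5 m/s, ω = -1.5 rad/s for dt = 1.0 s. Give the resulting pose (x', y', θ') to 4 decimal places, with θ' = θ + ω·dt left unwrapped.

(0.5707, -0.4975, 0.0708)

θ' = 1.5708 + -1.5·1.0 = 0.0708
R = v/ω = -1.5/-1.5 = 1.0000
x' = 1.5 + 1.0000·(sin 0.0708 − sin 1.5708) = 0.5707
y' = 0.5 − 1.0000·(cos 0.0708 − cos 1.5708) = -0.4975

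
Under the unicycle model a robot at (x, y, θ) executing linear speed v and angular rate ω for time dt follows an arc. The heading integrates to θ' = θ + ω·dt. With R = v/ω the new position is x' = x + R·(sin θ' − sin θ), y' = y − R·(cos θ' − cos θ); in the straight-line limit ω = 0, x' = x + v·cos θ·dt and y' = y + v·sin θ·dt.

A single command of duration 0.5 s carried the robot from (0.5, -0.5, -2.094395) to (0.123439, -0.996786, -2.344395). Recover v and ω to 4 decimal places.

Δθ = -2.344395 − -2.094395 = -0.250000
ω = Δθ/dt = -0.250000/0.5 = -0.5000
R = −Δy/(cos θ' − cos θ) = -2.5000
v = R·ω = -2.5000·-0.5000 = 1.2500

v = 1.2500, ω = -0.5000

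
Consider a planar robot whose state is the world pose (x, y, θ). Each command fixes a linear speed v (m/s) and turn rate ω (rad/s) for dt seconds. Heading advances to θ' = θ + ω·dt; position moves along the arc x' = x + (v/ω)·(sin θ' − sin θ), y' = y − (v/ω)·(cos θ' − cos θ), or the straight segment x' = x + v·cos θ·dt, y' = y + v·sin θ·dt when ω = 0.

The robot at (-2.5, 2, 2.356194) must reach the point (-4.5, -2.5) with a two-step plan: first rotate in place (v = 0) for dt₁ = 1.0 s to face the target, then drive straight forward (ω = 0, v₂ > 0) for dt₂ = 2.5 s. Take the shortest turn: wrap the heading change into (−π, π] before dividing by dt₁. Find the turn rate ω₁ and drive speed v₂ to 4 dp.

ω₁ = 1.9380, v₂ = 1.9698

heading to target = atan2(-2.5−2, -4.5−-2.5) = -1.9890
Δθ = wrap(-1.9890 − 2.3562) = 1.9380; ω₁ = Δθ/dt₁ = 1.9380
distance = √((-4.5−-2.5)² + (-2.5−2)²) = 4.9244; v₂ = distance/dt₂ = 1.9698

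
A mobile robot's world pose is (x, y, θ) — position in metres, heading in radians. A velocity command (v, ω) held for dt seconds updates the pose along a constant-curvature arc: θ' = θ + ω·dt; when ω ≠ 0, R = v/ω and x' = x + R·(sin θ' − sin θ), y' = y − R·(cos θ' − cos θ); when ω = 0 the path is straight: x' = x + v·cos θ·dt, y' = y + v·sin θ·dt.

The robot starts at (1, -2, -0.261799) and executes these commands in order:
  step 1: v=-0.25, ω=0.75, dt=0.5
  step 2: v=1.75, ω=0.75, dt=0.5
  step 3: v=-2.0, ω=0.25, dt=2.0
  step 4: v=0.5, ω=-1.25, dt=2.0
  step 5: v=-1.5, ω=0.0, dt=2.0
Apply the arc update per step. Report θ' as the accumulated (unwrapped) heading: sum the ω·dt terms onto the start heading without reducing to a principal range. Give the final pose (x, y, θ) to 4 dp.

step 1: θ'=0.1132 (R=-0.3333) → pose (0.8761, -1.9908, 0.1132)
step 2: θ'=0.4882 (R=2.3333) → pose (1.7069, -1.7331, 0.4882)
step 3: θ'=0.9882 (R=-8.0000) → pose (-1.2211, -4.3970, 0.9882)
step 4: θ'=-1.5118 (R=-0.4000) → pose (-0.4878, -4.5935, -1.5118)
step 5: θ'=-1.5118 (straight) → pose (-0.6646, -1.5987, -1.5118)

(-0.6646, -1.5987, -1.5118)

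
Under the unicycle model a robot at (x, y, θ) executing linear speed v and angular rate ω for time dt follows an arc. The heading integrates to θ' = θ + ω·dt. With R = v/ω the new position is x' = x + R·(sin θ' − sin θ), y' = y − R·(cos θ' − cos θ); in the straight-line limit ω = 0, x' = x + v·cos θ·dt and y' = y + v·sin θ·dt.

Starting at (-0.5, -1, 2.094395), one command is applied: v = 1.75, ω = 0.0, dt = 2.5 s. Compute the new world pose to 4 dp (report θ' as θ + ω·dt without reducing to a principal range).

θ' = 2.0944 + 0.0·2.5 = 2.0944
ω = 0 → straight: x' = -0.5 + 1.75·cos(2.0944)·2.5 = -2.6875
y' = -1 + 1.75·sin(2.0944)·2.5 = 2.7889

(-2.6875, 2.7889, 2.0944)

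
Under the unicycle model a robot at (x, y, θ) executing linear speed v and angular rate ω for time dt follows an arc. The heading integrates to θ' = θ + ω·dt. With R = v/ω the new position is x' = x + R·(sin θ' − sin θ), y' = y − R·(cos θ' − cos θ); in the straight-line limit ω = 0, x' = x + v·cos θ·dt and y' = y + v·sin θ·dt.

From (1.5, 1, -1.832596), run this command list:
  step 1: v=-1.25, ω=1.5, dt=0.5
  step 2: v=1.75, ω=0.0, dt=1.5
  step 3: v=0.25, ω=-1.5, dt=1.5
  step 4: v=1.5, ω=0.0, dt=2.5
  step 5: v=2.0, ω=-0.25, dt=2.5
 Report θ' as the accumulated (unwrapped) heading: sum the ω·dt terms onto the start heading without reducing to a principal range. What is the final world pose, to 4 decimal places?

(-5.5069, 2.1317, -3.9576)

step 1: θ'=-1.0826 (R=-0.8333) → pose (1.4310, 1.6065, -1.0826)
step 2: θ'=-1.0826 (straight) → pose (2.6623, -0.7118, -1.0826)
step 3: θ'=-3.3326 (R=-0.1667) → pose (2.4834, -0.9536, -3.3326)
step 4: θ'=-3.3326 (straight) → pose (-1.1984, -0.2417, -3.3326)
step 5: θ'=-3.9576 (R=-8.0000) → pose (-5.5069, 2.1317, -3.9576)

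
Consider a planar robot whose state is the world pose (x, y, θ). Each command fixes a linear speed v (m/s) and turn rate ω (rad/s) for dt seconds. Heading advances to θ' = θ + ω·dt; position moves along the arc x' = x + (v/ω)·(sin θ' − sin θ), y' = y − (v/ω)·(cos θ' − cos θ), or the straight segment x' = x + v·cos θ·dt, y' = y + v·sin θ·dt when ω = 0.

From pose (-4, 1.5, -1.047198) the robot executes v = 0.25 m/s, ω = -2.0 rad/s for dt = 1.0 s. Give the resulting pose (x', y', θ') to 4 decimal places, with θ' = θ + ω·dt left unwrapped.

(-4.0965, 1.3131, -3.0472)

θ' = -1.0472 + -2.0·1.0 = -3.0472
R = v/ω = 0.25/-2.0 = -0.1250
x' = -4 + -0.1250·(sin -3.0472 − sin -1.0472) = -4.0965
y' = 1.5 − -0.1250·(cos -3.0472 − cos -1.0472) = 1.3131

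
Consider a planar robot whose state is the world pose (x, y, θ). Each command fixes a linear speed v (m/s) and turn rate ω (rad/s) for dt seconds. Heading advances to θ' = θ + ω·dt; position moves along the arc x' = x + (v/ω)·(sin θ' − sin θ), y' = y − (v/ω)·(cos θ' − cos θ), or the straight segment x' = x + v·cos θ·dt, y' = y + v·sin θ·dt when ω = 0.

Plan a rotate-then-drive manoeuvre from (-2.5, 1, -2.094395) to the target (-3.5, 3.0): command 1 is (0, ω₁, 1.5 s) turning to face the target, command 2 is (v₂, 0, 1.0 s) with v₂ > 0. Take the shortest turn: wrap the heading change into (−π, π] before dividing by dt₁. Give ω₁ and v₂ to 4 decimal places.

heading to target = atan2(3−1, -3.5−-2.5) = 2.0344
Δθ = wrap(2.0344 − -2.0944) = -2.1543; ω₁ = Δθ/dt₁ = -1.4362
distance = √((-3.5−-2.5)² + (3−1)²) = 2.2361; v₂ = distance/dt₂ = 2.2361

ω₁ = -1.4362, v₂ = 2.2361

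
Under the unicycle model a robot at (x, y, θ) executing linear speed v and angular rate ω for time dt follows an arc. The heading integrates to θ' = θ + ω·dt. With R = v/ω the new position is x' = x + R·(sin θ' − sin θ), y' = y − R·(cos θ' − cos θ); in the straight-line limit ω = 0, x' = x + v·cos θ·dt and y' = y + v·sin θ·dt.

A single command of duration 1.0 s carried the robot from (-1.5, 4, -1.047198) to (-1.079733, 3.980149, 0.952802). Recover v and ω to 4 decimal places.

v = 0.5000, ω = 2.0000

Δθ = 0.952802 − -1.047198 = 2.000000
ω = Δθ/dt = 2.000000/1.0 = 2.0000
R = Δx/(sin θ' − sin θ) = 0.2500
v = R·ω = 0.2500·2.0000 = 0.5000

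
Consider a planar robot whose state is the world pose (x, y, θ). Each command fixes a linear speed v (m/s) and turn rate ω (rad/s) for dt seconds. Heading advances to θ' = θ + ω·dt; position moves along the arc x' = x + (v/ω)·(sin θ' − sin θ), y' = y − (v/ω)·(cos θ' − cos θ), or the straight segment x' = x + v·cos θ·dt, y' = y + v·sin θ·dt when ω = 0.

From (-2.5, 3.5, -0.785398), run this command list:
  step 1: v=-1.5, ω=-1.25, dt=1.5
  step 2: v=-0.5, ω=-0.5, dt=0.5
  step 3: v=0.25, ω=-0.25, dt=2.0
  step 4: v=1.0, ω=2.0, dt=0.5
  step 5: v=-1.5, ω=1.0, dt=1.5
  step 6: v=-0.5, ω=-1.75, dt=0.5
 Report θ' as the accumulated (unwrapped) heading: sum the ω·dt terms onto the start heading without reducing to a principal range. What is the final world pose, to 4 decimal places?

(-2.8051, 7.6715, -1.7854)

step 1: θ'=-2.6604 (R=1.2000) → pose (-2.2069, 5.4123, -2.6604)
step 2: θ'=-2.9104 (R=1.0000) → pose (-1.9732, 5.4992, -2.9104)
step 3: θ'=-3.4104 (R=-1.0000) → pose (-2.4679, 5.5085, -3.4104)
step 4: θ'=-2.4104 (R=0.5000) → pose (-2.9346, 5.3987, -2.4104)
step 5: θ'=-0.9104 (R=-1.5000) → pose (-2.7516, 7.4354, -0.9104)
step 6: θ'=-1.7854 (R=0.2857) → pose (-2.8051, 7.6715, -1.7854)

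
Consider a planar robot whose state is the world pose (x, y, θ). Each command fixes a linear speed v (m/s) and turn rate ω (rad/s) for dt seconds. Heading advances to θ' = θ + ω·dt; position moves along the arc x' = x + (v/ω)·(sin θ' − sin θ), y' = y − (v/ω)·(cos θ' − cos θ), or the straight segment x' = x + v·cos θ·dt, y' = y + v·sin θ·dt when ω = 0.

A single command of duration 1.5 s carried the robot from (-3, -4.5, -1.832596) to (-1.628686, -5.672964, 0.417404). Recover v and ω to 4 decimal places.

v = 1.5000, ω = 1.5000

Δθ = 0.417404 − -1.832596 = 2.250000
ω = Δθ/dt = 2.250000/1.5 = 1.5000
R = Δx/(sin θ' − sin θ) = 1.0000
v = R·ω = 1.0000·1.5000 = 1.5000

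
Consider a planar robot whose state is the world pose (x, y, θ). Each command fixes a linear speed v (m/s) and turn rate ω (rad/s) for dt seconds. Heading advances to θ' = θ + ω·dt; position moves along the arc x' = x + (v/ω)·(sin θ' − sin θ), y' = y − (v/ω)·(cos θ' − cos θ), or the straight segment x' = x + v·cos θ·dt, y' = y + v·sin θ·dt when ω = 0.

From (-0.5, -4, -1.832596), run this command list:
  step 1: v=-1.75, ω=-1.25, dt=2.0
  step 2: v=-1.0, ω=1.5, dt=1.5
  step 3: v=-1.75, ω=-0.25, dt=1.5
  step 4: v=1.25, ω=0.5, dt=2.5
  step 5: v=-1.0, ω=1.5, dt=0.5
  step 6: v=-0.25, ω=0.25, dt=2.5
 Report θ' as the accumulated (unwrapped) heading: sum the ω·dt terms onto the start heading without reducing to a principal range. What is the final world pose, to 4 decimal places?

(3.3385, -4.3012, 0.1674)

step 1: θ'=-4.3326 (R=1.4000) → pose (2.1525, -3.8433, -4.3326)
step 2: θ'=-2.0826 (R=-0.6667) → pose (3.3529, -3.9227, -2.0826)
step 3: θ'=-2.4576 (R=7.0000) → pose (5.0327, -1.9255, -2.4576)
step 4: θ'=-1.2076 (R=2.5000) → pose (4.2755, -4.7513, -1.2076)
step 5: θ'=-0.4576 (R=-0.6667) → pose (3.9469, -4.3901, -0.4576)
step 6: θ'=0.1674 (R=-1.0000) → pose (3.3385, -4.3012, 0.1674)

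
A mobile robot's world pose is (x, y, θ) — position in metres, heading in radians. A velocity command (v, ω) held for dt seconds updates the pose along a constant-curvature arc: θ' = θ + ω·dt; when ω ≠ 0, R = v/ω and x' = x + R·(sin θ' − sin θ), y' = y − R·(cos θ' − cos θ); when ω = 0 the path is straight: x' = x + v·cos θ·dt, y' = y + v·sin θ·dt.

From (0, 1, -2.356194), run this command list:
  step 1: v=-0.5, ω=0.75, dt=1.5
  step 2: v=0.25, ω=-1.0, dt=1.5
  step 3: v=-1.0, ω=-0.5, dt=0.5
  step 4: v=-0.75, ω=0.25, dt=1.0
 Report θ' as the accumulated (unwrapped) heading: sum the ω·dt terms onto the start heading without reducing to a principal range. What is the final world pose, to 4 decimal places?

(1.2175, 1.7320, -2.7312)

step 1: θ'=-1.2312 (R=-0.6667) → pose (0.1572, 1.6935, -1.2312)
step 2: θ'=-2.7312 (R=-0.2500) → pose (0.0212, 1.3810, -2.7312)
step 3: θ'=-2.9812 (R=2.0000) → pose (0.4997, 1.5214, -2.9812)
step 4: θ'=-2.7312 (R=-3.0000) → pose (1.2175, 1.7320, -2.7312)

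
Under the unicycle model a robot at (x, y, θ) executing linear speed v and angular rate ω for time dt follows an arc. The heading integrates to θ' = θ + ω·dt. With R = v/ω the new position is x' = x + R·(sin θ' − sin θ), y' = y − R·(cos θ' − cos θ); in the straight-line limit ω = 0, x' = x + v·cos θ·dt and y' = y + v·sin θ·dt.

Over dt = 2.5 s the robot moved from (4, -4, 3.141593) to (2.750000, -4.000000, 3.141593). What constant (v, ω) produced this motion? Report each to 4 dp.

v = 0.5000, ω = 0.0000

Δθ = 3.141593 − 3.141593 = 0.000000
ω = Δθ/dt = 0.000000/2.5 = 0.0000
ω = 0 → v = (Δx·cos θ + Δy·sin θ)/dt = 0.5000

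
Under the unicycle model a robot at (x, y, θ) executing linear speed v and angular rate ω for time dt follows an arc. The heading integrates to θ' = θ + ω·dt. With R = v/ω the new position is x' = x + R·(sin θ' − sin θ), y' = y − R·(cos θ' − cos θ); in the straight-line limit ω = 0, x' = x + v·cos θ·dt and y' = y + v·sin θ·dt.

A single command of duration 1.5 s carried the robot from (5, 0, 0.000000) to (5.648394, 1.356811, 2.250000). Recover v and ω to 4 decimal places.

Δθ = 2.250000 − 0.000000 = 2.250000
ω = Δθ/dt = 2.250000/1.5 = 1.5000
R = −Δy/(cos θ' − cos θ) = 0.8333
v = R·ω = 0.8333·1.5000 = 1.2500

v = 1.2500, ω = 1.5000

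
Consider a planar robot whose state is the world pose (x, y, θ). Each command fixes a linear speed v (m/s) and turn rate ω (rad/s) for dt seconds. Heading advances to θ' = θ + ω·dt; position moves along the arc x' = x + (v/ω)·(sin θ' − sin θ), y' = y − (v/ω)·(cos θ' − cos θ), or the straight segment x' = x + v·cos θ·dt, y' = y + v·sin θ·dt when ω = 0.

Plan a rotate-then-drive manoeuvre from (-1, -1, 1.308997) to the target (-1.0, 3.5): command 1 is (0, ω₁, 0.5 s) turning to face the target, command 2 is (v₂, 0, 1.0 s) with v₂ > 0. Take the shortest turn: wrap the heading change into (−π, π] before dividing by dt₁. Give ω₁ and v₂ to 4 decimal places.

ω₁ = 0.5236, v₂ = 4.5000

heading to target = atan2(3.5−-1, -1−-1) = 1.5708
Δθ = wrap(1.5708 − 1.3090) = 0.2618; ω₁ = Δθ/dt₁ = 0.5236
distance = √((-1−-1)² + (3.5−-1)²) = 4.5000; v₂ = distance/dt₂ = 4.5000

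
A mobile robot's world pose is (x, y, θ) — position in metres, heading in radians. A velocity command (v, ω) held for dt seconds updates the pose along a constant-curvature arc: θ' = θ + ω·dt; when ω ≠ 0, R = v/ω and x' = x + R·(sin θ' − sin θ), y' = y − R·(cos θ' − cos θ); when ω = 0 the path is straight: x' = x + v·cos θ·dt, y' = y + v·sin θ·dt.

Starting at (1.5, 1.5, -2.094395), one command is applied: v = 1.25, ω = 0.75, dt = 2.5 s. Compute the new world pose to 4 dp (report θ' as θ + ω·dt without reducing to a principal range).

(2.5806, -0.9600, -0.2194)

θ' = -2.0944 + 0.75·2.5 = -0.2194
R = v/ω = 1.25/0.75 = 1.6667
x' = 1.5 + 1.6667·(sin -0.2194 − sin -2.0944) = 2.5806
y' = 1.5 − 1.6667·(cos -0.2194 − cos -2.0944) = -0.9600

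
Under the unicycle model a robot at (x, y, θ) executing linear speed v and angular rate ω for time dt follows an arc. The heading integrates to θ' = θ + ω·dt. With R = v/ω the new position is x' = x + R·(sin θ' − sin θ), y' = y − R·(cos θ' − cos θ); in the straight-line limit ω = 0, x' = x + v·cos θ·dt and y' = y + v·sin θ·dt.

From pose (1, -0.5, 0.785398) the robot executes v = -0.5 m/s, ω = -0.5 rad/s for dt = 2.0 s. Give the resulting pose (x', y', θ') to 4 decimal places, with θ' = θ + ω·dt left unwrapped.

(0.0799, -0.7700, -0.2146)

θ' = 0.7854 + -0.5·2.0 = -0.2146
R = v/ω = -0.5/-0.5 = 1.0000
x' = 1 + 1.0000·(sin -0.2146 − sin 0.7854) = 0.0799
y' = -0.5 − 1.0000·(cos -0.2146 − cos 0.7854) = -0.7700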